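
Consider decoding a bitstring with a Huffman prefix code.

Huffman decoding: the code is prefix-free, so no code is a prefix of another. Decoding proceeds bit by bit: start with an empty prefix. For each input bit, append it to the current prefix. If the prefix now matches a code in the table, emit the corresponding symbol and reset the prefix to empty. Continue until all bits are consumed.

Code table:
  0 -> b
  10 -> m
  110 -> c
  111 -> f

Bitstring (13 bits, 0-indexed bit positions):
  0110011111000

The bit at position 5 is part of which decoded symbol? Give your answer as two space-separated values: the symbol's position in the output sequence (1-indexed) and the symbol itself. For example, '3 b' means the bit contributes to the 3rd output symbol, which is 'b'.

Bit 0: prefix='0' -> emit 'b', reset
Bit 1: prefix='1' (no match yet)
Bit 2: prefix='11' (no match yet)
Bit 3: prefix='110' -> emit 'c', reset
Bit 4: prefix='0' -> emit 'b', reset
Bit 5: prefix='1' (no match yet)
Bit 6: prefix='11' (no match yet)
Bit 7: prefix='111' -> emit 'f', reset
Bit 8: prefix='1' (no match yet)
Bit 9: prefix='11' (no match yet)

Answer: 4 f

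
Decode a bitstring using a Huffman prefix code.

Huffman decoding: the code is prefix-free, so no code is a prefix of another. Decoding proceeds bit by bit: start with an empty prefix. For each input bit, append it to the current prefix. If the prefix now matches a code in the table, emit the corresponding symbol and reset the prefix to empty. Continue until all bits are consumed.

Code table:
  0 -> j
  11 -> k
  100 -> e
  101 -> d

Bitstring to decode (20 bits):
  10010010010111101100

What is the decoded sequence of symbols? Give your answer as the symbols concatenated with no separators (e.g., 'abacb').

Answer: eeedkde

Derivation:
Bit 0: prefix='1' (no match yet)
Bit 1: prefix='10' (no match yet)
Bit 2: prefix='100' -> emit 'e', reset
Bit 3: prefix='1' (no match yet)
Bit 4: prefix='10' (no match yet)
Bit 5: prefix='100' -> emit 'e', reset
Bit 6: prefix='1' (no match yet)
Bit 7: prefix='10' (no match yet)
Bit 8: prefix='100' -> emit 'e', reset
Bit 9: prefix='1' (no match yet)
Bit 10: prefix='10' (no match yet)
Bit 11: prefix='101' -> emit 'd', reset
Bit 12: prefix='1' (no match yet)
Bit 13: prefix='11' -> emit 'k', reset
Bit 14: prefix='1' (no match yet)
Bit 15: prefix='10' (no match yet)
Bit 16: prefix='101' -> emit 'd', reset
Bit 17: prefix='1' (no match yet)
Bit 18: prefix='10' (no match yet)
Bit 19: prefix='100' -> emit 'e', reset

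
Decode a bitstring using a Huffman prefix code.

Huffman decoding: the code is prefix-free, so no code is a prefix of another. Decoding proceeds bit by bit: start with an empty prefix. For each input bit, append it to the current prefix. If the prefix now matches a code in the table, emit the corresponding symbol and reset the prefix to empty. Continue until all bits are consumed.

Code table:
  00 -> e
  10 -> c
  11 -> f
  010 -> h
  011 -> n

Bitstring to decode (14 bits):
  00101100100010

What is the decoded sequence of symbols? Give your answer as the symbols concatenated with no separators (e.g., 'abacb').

Bit 0: prefix='0' (no match yet)
Bit 1: prefix='00' -> emit 'e', reset
Bit 2: prefix='1' (no match yet)
Bit 3: prefix='10' -> emit 'c', reset
Bit 4: prefix='1' (no match yet)
Bit 5: prefix='11' -> emit 'f', reset
Bit 6: prefix='0' (no match yet)
Bit 7: prefix='00' -> emit 'e', reset
Bit 8: prefix='1' (no match yet)
Bit 9: prefix='10' -> emit 'c', reset
Bit 10: prefix='0' (no match yet)
Bit 11: prefix='00' -> emit 'e', reset
Bit 12: prefix='1' (no match yet)
Bit 13: prefix='10' -> emit 'c', reset

Answer: ecfecec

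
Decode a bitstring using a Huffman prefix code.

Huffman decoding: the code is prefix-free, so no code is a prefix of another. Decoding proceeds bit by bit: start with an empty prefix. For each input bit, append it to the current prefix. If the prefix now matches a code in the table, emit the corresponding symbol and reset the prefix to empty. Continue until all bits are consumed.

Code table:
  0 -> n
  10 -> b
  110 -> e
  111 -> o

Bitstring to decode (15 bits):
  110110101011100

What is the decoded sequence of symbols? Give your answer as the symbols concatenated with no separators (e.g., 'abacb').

Bit 0: prefix='1' (no match yet)
Bit 1: prefix='11' (no match yet)
Bit 2: prefix='110' -> emit 'e', reset
Bit 3: prefix='1' (no match yet)
Bit 4: prefix='11' (no match yet)
Bit 5: prefix='110' -> emit 'e', reset
Bit 6: prefix='1' (no match yet)
Bit 7: prefix='10' -> emit 'b', reset
Bit 8: prefix='1' (no match yet)
Bit 9: prefix='10' -> emit 'b', reset
Bit 10: prefix='1' (no match yet)
Bit 11: prefix='11' (no match yet)
Bit 12: prefix='111' -> emit 'o', reset
Bit 13: prefix='0' -> emit 'n', reset
Bit 14: prefix='0' -> emit 'n', reset

Answer: eebbonn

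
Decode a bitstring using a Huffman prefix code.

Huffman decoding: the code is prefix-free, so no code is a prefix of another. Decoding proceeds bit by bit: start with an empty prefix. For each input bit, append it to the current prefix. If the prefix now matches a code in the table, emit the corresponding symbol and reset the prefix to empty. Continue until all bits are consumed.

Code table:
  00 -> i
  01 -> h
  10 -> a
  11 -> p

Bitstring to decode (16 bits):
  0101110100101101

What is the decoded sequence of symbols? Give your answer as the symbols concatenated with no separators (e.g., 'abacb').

Bit 0: prefix='0' (no match yet)
Bit 1: prefix='01' -> emit 'h', reset
Bit 2: prefix='0' (no match yet)
Bit 3: prefix='01' -> emit 'h', reset
Bit 4: prefix='1' (no match yet)
Bit 5: prefix='11' -> emit 'p', reset
Bit 6: prefix='0' (no match yet)
Bit 7: prefix='01' -> emit 'h', reset
Bit 8: prefix='0' (no match yet)
Bit 9: prefix='00' -> emit 'i', reset
Bit 10: prefix='1' (no match yet)
Bit 11: prefix='10' -> emit 'a', reset
Bit 12: prefix='1' (no match yet)
Bit 13: prefix='11' -> emit 'p', reset
Bit 14: prefix='0' (no match yet)
Bit 15: prefix='01' -> emit 'h', reset

Answer: hhphiaph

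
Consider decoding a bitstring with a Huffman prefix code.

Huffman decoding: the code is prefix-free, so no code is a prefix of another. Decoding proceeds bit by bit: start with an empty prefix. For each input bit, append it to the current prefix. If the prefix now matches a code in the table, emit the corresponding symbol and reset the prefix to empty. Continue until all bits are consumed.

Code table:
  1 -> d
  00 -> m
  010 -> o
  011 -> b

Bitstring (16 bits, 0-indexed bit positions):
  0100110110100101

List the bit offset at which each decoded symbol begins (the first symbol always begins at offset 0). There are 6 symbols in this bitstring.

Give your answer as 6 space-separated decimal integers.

Bit 0: prefix='0' (no match yet)
Bit 1: prefix='01' (no match yet)
Bit 2: prefix='010' -> emit 'o', reset
Bit 3: prefix='0' (no match yet)
Bit 4: prefix='01' (no match yet)
Bit 5: prefix='011' -> emit 'b', reset
Bit 6: prefix='0' (no match yet)
Bit 7: prefix='01' (no match yet)
Bit 8: prefix='011' -> emit 'b', reset
Bit 9: prefix='0' (no match yet)
Bit 10: prefix='01' (no match yet)
Bit 11: prefix='010' -> emit 'o', reset
Bit 12: prefix='0' (no match yet)
Bit 13: prefix='01' (no match yet)
Bit 14: prefix='010' -> emit 'o', reset
Bit 15: prefix='1' -> emit 'd', reset

Answer: 0 3 6 9 12 15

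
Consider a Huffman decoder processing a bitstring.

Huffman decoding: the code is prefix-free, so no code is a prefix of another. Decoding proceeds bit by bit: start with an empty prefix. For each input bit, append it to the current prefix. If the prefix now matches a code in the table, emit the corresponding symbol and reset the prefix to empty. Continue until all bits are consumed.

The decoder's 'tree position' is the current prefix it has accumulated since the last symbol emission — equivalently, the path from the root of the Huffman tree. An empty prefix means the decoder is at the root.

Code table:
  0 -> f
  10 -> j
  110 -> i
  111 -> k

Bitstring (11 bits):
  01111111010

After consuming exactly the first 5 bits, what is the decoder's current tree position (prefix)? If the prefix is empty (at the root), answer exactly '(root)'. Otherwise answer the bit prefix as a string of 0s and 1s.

Bit 0: prefix='0' -> emit 'f', reset
Bit 1: prefix='1' (no match yet)
Bit 2: prefix='11' (no match yet)
Bit 3: prefix='111' -> emit 'k', reset
Bit 4: prefix='1' (no match yet)

Answer: 1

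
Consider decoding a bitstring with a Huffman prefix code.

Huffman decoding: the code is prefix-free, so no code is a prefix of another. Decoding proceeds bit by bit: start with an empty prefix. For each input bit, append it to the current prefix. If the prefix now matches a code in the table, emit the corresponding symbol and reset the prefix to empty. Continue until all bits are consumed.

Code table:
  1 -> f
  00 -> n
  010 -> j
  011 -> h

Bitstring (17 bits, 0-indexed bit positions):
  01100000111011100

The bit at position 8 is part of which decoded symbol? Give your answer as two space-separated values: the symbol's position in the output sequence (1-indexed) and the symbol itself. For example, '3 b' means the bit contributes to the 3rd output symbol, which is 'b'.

Answer: 4 h

Derivation:
Bit 0: prefix='0' (no match yet)
Bit 1: prefix='01' (no match yet)
Bit 2: prefix='011' -> emit 'h', reset
Bit 3: prefix='0' (no match yet)
Bit 4: prefix='00' -> emit 'n', reset
Bit 5: prefix='0' (no match yet)
Bit 6: prefix='00' -> emit 'n', reset
Bit 7: prefix='0' (no match yet)
Bit 8: prefix='01' (no match yet)
Bit 9: prefix='011' -> emit 'h', reset
Bit 10: prefix='1' -> emit 'f', reset
Bit 11: prefix='0' (no match yet)
Bit 12: prefix='01' (no match yet)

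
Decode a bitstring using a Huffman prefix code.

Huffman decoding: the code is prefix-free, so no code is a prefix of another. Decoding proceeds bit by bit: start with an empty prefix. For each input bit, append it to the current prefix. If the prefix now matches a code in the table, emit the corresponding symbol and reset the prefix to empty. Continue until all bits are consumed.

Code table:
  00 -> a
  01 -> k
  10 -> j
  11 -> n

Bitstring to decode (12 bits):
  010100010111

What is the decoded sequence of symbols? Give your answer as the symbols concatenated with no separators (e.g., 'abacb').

Bit 0: prefix='0' (no match yet)
Bit 1: prefix='01' -> emit 'k', reset
Bit 2: prefix='0' (no match yet)
Bit 3: prefix='01' -> emit 'k', reset
Bit 4: prefix='0' (no match yet)
Bit 5: prefix='00' -> emit 'a', reset
Bit 6: prefix='0' (no match yet)
Bit 7: prefix='01' -> emit 'k', reset
Bit 8: prefix='0' (no match yet)
Bit 9: prefix='01' -> emit 'k', reset
Bit 10: prefix='1' (no match yet)
Bit 11: prefix='11' -> emit 'n', reset

Answer: kkakkn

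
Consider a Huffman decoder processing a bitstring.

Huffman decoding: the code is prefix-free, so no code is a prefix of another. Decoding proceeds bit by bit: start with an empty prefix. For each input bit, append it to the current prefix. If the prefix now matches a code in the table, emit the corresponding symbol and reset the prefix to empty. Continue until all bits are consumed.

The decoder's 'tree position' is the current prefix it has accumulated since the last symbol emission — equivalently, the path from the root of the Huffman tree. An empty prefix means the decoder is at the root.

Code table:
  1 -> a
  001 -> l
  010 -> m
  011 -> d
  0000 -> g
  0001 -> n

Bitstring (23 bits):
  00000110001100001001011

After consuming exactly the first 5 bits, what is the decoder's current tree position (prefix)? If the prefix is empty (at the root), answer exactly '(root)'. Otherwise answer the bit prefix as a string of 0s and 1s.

Bit 0: prefix='0' (no match yet)
Bit 1: prefix='00' (no match yet)
Bit 2: prefix='000' (no match yet)
Bit 3: prefix='0000' -> emit 'g', reset
Bit 4: prefix='0' (no match yet)

Answer: 0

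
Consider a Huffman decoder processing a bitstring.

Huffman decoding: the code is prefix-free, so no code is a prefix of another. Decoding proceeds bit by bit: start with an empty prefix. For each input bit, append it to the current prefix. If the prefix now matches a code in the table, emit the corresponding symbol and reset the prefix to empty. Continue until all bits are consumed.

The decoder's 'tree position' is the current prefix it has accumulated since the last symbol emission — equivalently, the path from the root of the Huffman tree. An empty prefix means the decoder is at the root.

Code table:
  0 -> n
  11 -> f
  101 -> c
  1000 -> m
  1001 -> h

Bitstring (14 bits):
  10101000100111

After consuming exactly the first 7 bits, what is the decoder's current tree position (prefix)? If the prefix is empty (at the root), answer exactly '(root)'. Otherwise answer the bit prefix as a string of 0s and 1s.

Answer: 100

Derivation:
Bit 0: prefix='1' (no match yet)
Bit 1: prefix='10' (no match yet)
Bit 2: prefix='101' -> emit 'c', reset
Bit 3: prefix='0' -> emit 'n', reset
Bit 4: prefix='1' (no match yet)
Bit 5: prefix='10' (no match yet)
Bit 6: prefix='100' (no match yet)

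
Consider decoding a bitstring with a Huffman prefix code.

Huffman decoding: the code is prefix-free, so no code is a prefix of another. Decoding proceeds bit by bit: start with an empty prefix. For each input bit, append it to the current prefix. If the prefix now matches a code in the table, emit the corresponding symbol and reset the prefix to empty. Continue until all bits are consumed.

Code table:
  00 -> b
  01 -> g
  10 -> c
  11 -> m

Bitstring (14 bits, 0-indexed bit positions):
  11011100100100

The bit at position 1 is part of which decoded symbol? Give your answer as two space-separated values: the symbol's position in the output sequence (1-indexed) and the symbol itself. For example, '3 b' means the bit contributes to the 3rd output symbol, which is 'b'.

Answer: 1 m

Derivation:
Bit 0: prefix='1' (no match yet)
Bit 1: prefix='11' -> emit 'm', reset
Bit 2: prefix='0' (no match yet)
Bit 3: prefix='01' -> emit 'g', reset
Bit 4: prefix='1' (no match yet)
Bit 5: prefix='11' -> emit 'm', reset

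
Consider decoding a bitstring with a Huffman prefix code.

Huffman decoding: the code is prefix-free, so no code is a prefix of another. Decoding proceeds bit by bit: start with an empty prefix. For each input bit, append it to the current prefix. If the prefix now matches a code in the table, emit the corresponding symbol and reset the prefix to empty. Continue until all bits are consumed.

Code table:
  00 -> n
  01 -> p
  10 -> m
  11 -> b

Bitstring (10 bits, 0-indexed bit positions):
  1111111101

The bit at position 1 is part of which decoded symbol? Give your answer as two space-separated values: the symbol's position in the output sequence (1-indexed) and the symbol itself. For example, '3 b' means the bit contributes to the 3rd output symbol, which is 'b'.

Bit 0: prefix='1' (no match yet)
Bit 1: prefix='11' -> emit 'b', reset
Bit 2: prefix='1' (no match yet)
Bit 3: prefix='11' -> emit 'b', reset
Bit 4: prefix='1' (no match yet)
Bit 5: prefix='11' -> emit 'b', reset

Answer: 1 b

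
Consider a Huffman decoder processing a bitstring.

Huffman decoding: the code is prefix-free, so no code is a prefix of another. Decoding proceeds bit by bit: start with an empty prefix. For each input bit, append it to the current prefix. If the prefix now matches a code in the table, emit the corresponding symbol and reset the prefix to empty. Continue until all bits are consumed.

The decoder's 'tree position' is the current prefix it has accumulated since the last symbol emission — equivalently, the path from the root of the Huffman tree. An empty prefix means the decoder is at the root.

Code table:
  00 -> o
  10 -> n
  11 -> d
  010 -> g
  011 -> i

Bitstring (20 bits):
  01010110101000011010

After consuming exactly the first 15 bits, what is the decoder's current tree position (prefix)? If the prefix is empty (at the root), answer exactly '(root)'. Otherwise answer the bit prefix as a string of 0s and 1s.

Bit 0: prefix='0' (no match yet)
Bit 1: prefix='01' (no match yet)
Bit 2: prefix='010' -> emit 'g', reset
Bit 3: prefix='1' (no match yet)
Bit 4: prefix='10' -> emit 'n', reset
Bit 5: prefix='1' (no match yet)
Bit 6: prefix='11' -> emit 'd', reset
Bit 7: prefix='0' (no match yet)
Bit 8: prefix='01' (no match yet)
Bit 9: prefix='010' -> emit 'g', reset
Bit 10: prefix='1' (no match yet)
Bit 11: prefix='10' -> emit 'n', reset
Bit 12: prefix='0' (no match yet)
Bit 13: prefix='00' -> emit 'o', reset
Bit 14: prefix='0' (no match yet)

Answer: 0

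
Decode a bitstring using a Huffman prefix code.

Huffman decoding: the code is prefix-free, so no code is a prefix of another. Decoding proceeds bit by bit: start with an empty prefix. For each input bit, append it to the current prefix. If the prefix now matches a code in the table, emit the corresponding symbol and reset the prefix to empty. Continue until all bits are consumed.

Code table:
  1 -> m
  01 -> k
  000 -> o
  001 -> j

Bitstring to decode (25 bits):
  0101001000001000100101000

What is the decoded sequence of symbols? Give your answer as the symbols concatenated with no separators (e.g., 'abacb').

Bit 0: prefix='0' (no match yet)
Bit 1: prefix='01' -> emit 'k', reset
Bit 2: prefix='0' (no match yet)
Bit 3: prefix='01' -> emit 'k', reset
Bit 4: prefix='0' (no match yet)
Bit 5: prefix='00' (no match yet)
Bit 6: prefix='001' -> emit 'j', reset
Bit 7: prefix='0' (no match yet)
Bit 8: prefix='00' (no match yet)
Bit 9: prefix='000' -> emit 'o', reset
Bit 10: prefix='0' (no match yet)
Bit 11: prefix='00' (no match yet)
Bit 12: prefix='001' -> emit 'j', reset
Bit 13: prefix='0' (no match yet)
Bit 14: prefix='00' (no match yet)
Bit 15: prefix='000' -> emit 'o', reset
Bit 16: prefix='1' -> emit 'm', reset
Bit 17: prefix='0' (no match yet)
Bit 18: prefix='00' (no match yet)
Bit 19: prefix='001' -> emit 'j', reset
Bit 20: prefix='0' (no match yet)
Bit 21: prefix='01' -> emit 'k', reset
Bit 22: prefix='0' (no match yet)
Bit 23: prefix='00' (no match yet)
Bit 24: prefix='000' -> emit 'o', reset

Answer: kkjojomjko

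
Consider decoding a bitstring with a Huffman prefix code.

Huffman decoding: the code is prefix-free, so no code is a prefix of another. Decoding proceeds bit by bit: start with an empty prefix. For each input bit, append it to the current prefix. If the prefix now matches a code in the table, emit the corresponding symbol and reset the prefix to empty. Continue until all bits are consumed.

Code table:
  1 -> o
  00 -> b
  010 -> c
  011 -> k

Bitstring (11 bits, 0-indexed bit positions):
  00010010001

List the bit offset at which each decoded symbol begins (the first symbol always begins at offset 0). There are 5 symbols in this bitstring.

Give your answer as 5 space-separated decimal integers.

Answer: 0 2 5 8 10

Derivation:
Bit 0: prefix='0' (no match yet)
Bit 1: prefix='00' -> emit 'b', reset
Bit 2: prefix='0' (no match yet)
Bit 3: prefix='01' (no match yet)
Bit 4: prefix='010' -> emit 'c', reset
Bit 5: prefix='0' (no match yet)
Bit 6: prefix='01' (no match yet)
Bit 7: prefix='010' -> emit 'c', reset
Bit 8: prefix='0' (no match yet)
Bit 9: prefix='00' -> emit 'b', reset
Bit 10: prefix='1' -> emit 'o', reset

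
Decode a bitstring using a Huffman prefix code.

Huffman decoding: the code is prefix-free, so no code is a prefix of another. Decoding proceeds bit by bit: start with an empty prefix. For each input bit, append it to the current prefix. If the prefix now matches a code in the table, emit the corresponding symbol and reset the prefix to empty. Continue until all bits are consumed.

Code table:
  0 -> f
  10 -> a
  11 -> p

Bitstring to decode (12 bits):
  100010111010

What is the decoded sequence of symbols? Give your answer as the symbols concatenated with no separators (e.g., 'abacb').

Bit 0: prefix='1' (no match yet)
Bit 1: prefix='10' -> emit 'a', reset
Bit 2: prefix='0' -> emit 'f', reset
Bit 3: prefix='0' -> emit 'f', reset
Bit 4: prefix='1' (no match yet)
Bit 5: prefix='10' -> emit 'a', reset
Bit 6: prefix='1' (no match yet)
Bit 7: prefix='11' -> emit 'p', reset
Bit 8: prefix='1' (no match yet)
Bit 9: prefix='10' -> emit 'a', reset
Bit 10: prefix='1' (no match yet)
Bit 11: prefix='10' -> emit 'a', reset

Answer: affapaa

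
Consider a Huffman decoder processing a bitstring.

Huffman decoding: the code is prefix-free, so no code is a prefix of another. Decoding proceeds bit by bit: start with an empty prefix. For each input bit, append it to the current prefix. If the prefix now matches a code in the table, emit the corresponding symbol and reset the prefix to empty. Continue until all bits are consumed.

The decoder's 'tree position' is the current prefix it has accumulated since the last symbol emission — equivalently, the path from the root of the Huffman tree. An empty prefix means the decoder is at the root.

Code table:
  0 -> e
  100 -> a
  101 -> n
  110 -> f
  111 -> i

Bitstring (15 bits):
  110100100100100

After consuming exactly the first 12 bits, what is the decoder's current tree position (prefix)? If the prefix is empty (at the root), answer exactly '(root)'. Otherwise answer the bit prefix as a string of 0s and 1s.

Answer: (root)

Derivation:
Bit 0: prefix='1' (no match yet)
Bit 1: prefix='11' (no match yet)
Bit 2: prefix='110' -> emit 'f', reset
Bit 3: prefix='1' (no match yet)
Bit 4: prefix='10' (no match yet)
Bit 5: prefix='100' -> emit 'a', reset
Bit 6: prefix='1' (no match yet)
Bit 7: prefix='10' (no match yet)
Bit 8: prefix='100' -> emit 'a', reset
Bit 9: prefix='1' (no match yet)
Bit 10: prefix='10' (no match yet)
Bit 11: prefix='100' -> emit 'a', reset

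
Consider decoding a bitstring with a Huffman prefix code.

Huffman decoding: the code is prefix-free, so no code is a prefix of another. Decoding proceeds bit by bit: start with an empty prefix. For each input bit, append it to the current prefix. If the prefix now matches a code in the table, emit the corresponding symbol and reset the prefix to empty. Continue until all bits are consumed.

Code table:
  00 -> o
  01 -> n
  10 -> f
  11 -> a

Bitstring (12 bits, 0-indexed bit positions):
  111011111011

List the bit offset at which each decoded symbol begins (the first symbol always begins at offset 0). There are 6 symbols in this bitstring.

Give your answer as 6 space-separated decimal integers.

Answer: 0 2 4 6 8 10

Derivation:
Bit 0: prefix='1' (no match yet)
Bit 1: prefix='11' -> emit 'a', reset
Bit 2: prefix='1' (no match yet)
Bit 3: prefix='10' -> emit 'f', reset
Bit 4: prefix='1' (no match yet)
Bit 5: prefix='11' -> emit 'a', reset
Bit 6: prefix='1' (no match yet)
Bit 7: prefix='11' -> emit 'a', reset
Bit 8: prefix='1' (no match yet)
Bit 9: prefix='10' -> emit 'f', reset
Bit 10: prefix='1' (no match yet)
Bit 11: prefix='11' -> emit 'a', reset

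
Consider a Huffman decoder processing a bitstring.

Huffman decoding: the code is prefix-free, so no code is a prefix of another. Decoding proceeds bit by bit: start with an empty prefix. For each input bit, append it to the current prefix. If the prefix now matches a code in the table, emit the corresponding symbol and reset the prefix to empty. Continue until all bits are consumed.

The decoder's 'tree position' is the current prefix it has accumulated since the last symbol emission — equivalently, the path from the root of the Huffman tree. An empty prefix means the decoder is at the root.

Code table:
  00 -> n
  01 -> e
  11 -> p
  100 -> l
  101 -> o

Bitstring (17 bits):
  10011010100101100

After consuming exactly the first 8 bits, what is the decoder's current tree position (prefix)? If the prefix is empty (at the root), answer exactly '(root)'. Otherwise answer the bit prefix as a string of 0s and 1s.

Bit 0: prefix='1' (no match yet)
Bit 1: prefix='10' (no match yet)
Bit 2: prefix='100' -> emit 'l', reset
Bit 3: prefix='1' (no match yet)
Bit 4: prefix='11' -> emit 'p', reset
Bit 5: prefix='0' (no match yet)
Bit 6: prefix='01' -> emit 'e', reset
Bit 7: prefix='0' (no match yet)

Answer: 0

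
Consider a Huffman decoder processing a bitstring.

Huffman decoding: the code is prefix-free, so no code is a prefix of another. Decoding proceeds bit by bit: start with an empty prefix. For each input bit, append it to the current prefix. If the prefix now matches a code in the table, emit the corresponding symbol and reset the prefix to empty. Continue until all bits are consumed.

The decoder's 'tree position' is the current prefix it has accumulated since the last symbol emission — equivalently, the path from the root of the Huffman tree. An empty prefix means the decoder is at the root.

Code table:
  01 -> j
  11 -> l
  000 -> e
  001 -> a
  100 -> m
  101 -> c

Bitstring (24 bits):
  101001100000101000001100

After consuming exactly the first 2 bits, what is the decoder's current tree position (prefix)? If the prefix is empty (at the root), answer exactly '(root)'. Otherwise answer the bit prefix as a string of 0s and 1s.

Answer: 10

Derivation:
Bit 0: prefix='1' (no match yet)
Bit 1: prefix='10' (no match yet)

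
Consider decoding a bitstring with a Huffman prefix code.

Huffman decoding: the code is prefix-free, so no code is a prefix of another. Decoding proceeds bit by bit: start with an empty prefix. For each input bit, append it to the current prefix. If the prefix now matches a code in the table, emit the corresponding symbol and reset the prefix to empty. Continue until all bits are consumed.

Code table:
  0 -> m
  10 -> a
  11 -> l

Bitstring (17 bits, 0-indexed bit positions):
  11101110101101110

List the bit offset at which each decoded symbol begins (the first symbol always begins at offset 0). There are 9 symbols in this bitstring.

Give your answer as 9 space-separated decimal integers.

Answer: 0 2 4 6 8 10 12 13 15

Derivation:
Bit 0: prefix='1' (no match yet)
Bit 1: prefix='11' -> emit 'l', reset
Bit 2: prefix='1' (no match yet)
Bit 3: prefix='10' -> emit 'a', reset
Bit 4: prefix='1' (no match yet)
Bit 5: prefix='11' -> emit 'l', reset
Bit 6: prefix='1' (no match yet)
Bit 7: prefix='10' -> emit 'a', reset
Bit 8: prefix='1' (no match yet)
Bit 9: prefix='10' -> emit 'a', reset
Bit 10: prefix='1' (no match yet)
Bit 11: prefix='11' -> emit 'l', reset
Bit 12: prefix='0' -> emit 'm', reset
Bit 13: prefix='1' (no match yet)
Bit 14: prefix='11' -> emit 'l', reset
Bit 15: prefix='1' (no match yet)
Bit 16: prefix='10' -> emit 'a', reset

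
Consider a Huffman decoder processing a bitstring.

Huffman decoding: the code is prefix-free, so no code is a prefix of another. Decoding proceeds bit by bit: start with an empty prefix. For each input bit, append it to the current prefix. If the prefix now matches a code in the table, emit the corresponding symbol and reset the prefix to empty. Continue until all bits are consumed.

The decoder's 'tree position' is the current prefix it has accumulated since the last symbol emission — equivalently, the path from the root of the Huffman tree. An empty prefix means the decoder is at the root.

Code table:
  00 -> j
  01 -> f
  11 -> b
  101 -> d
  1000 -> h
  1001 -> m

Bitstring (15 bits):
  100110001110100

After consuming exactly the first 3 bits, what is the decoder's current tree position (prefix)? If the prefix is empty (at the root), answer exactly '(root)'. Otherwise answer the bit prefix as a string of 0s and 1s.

Bit 0: prefix='1' (no match yet)
Bit 1: prefix='10' (no match yet)
Bit 2: prefix='100' (no match yet)

Answer: 100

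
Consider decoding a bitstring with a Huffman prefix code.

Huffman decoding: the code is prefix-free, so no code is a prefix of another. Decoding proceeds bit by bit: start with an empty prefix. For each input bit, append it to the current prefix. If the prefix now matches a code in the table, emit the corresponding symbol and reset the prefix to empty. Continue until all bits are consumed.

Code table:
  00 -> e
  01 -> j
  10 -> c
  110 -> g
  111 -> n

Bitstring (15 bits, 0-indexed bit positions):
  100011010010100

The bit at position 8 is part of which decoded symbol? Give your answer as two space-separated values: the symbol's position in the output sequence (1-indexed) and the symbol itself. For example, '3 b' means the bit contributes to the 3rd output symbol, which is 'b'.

Bit 0: prefix='1' (no match yet)
Bit 1: prefix='10' -> emit 'c', reset
Bit 2: prefix='0' (no match yet)
Bit 3: prefix='00' -> emit 'e', reset
Bit 4: prefix='1' (no match yet)
Bit 5: prefix='11' (no match yet)
Bit 6: prefix='110' -> emit 'g', reset
Bit 7: prefix='1' (no match yet)
Bit 8: prefix='10' -> emit 'c', reset
Bit 9: prefix='0' (no match yet)
Bit 10: prefix='01' -> emit 'j', reset
Bit 11: prefix='0' (no match yet)
Bit 12: prefix='01' -> emit 'j', reset

Answer: 4 c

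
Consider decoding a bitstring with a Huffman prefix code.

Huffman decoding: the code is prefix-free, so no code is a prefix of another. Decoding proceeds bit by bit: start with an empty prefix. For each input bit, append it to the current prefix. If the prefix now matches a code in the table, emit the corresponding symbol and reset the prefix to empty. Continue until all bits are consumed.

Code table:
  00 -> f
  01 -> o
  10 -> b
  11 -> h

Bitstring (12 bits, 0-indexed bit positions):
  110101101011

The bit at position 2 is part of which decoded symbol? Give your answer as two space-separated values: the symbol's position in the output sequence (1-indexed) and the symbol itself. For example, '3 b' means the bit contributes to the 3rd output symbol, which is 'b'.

Bit 0: prefix='1' (no match yet)
Bit 1: prefix='11' -> emit 'h', reset
Bit 2: prefix='0' (no match yet)
Bit 3: prefix='01' -> emit 'o', reset
Bit 4: prefix='0' (no match yet)
Bit 5: prefix='01' -> emit 'o', reset
Bit 6: prefix='1' (no match yet)

Answer: 2 o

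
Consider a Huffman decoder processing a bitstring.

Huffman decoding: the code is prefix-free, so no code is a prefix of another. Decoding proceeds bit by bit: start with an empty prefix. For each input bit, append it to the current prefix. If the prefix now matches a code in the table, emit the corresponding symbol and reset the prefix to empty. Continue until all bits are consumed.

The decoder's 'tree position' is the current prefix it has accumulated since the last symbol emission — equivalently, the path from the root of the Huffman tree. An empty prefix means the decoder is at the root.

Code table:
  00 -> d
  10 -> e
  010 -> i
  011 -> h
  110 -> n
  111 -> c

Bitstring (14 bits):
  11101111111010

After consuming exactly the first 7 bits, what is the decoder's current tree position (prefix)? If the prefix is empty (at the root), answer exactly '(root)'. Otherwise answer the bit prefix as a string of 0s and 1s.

Answer: 1

Derivation:
Bit 0: prefix='1' (no match yet)
Bit 1: prefix='11' (no match yet)
Bit 2: prefix='111' -> emit 'c', reset
Bit 3: prefix='0' (no match yet)
Bit 4: prefix='01' (no match yet)
Bit 5: prefix='011' -> emit 'h', reset
Bit 6: prefix='1' (no match yet)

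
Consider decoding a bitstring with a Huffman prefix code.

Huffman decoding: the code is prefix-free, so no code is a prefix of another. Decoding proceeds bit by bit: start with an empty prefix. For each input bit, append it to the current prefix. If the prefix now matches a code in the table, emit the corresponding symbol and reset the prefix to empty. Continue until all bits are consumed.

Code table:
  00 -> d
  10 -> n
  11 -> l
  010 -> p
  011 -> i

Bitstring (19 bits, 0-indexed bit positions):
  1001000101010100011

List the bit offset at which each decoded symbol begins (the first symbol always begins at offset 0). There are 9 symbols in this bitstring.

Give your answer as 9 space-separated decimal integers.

Bit 0: prefix='1' (no match yet)
Bit 1: prefix='10' -> emit 'n', reset
Bit 2: prefix='0' (no match yet)
Bit 3: prefix='01' (no match yet)
Bit 4: prefix='010' -> emit 'p', reset
Bit 5: prefix='0' (no match yet)
Bit 6: prefix='00' -> emit 'd', reset
Bit 7: prefix='1' (no match yet)
Bit 8: prefix='10' -> emit 'n', reset
Bit 9: prefix='1' (no match yet)
Bit 10: prefix='10' -> emit 'n', reset
Bit 11: prefix='1' (no match yet)
Bit 12: prefix='10' -> emit 'n', reset
Bit 13: prefix='1' (no match yet)
Bit 14: prefix='10' -> emit 'n', reset
Bit 15: prefix='0' (no match yet)
Bit 16: prefix='00' -> emit 'd', reset
Bit 17: prefix='1' (no match yet)
Bit 18: prefix='11' -> emit 'l', reset

Answer: 0 2 5 7 9 11 13 15 17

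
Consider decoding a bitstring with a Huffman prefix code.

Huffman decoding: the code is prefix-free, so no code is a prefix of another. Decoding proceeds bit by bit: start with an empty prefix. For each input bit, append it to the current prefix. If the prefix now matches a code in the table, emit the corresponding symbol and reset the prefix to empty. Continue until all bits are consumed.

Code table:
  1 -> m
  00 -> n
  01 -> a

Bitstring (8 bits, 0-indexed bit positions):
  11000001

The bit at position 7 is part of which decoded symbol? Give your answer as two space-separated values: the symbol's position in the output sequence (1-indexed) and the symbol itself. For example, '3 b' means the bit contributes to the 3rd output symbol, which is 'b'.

Answer: 5 a

Derivation:
Bit 0: prefix='1' -> emit 'm', reset
Bit 1: prefix='1' -> emit 'm', reset
Bit 2: prefix='0' (no match yet)
Bit 3: prefix='00' -> emit 'n', reset
Bit 4: prefix='0' (no match yet)
Bit 5: prefix='00' -> emit 'n', reset
Bit 6: prefix='0' (no match yet)
Bit 7: prefix='01' -> emit 'a', reset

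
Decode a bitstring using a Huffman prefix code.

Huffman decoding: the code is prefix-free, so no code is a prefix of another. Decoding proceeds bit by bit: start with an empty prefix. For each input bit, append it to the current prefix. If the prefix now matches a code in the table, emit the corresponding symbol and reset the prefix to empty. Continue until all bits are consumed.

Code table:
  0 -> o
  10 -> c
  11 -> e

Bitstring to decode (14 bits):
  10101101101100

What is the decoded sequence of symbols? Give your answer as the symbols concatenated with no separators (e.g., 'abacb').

Bit 0: prefix='1' (no match yet)
Bit 1: prefix='10' -> emit 'c', reset
Bit 2: prefix='1' (no match yet)
Bit 3: prefix='10' -> emit 'c', reset
Bit 4: prefix='1' (no match yet)
Bit 5: prefix='11' -> emit 'e', reset
Bit 6: prefix='0' -> emit 'o', reset
Bit 7: prefix='1' (no match yet)
Bit 8: prefix='11' -> emit 'e', reset
Bit 9: prefix='0' -> emit 'o', reset
Bit 10: prefix='1' (no match yet)
Bit 11: prefix='11' -> emit 'e', reset
Bit 12: prefix='0' -> emit 'o', reset
Bit 13: prefix='0' -> emit 'o', reset

Answer: cceoeoeoo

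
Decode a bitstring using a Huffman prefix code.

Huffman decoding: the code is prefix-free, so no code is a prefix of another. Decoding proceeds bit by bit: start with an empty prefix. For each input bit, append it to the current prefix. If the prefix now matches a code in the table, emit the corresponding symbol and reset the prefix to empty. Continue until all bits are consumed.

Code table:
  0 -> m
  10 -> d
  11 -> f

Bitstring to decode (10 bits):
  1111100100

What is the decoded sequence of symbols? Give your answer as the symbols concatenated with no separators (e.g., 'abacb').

Answer: ffdmdm

Derivation:
Bit 0: prefix='1' (no match yet)
Bit 1: prefix='11' -> emit 'f', reset
Bit 2: prefix='1' (no match yet)
Bit 3: prefix='11' -> emit 'f', reset
Bit 4: prefix='1' (no match yet)
Bit 5: prefix='10' -> emit 'd', reset
Bit 6: prefix='0' -> emit 'm', reset
Bit 7: prefix='1' (no match yet)
Bit 8: prefix='10' -> emit 'd', reset
Bit 9: prefix='0' -> emit 'm', reset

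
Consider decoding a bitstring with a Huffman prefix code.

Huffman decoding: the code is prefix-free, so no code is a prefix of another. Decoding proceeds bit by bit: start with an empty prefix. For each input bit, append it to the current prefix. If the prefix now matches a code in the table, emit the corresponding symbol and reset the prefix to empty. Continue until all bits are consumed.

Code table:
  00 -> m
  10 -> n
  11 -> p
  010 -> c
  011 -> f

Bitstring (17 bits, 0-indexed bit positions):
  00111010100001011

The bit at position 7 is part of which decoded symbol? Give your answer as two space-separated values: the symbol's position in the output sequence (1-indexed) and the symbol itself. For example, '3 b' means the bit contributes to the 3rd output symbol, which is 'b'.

Bit 0: prefix='0' (no match yet)
Bit 1: prefix='00' -> emit 'm', reset
Bit 2: prefix='1' (no match yet)
Bit 3: prefix='11' -> emit 'p', reset
Bit 4: prefix='1' (no match yet)
Bit 5: prefix='10' -> emit 'n', reset
Bit 6: prefix='1' (no match yet)
Bit 7: prefix='10' -> emit 'n', reset
Bit 8: prefix='1' (no match yet)
Bit 9: prefix='10' -> emit 'n', reset
Bit 10: prefix='0' (no match yet)
Bit 11: prefix='00' -> emit 'm', reset

Answer: 4 n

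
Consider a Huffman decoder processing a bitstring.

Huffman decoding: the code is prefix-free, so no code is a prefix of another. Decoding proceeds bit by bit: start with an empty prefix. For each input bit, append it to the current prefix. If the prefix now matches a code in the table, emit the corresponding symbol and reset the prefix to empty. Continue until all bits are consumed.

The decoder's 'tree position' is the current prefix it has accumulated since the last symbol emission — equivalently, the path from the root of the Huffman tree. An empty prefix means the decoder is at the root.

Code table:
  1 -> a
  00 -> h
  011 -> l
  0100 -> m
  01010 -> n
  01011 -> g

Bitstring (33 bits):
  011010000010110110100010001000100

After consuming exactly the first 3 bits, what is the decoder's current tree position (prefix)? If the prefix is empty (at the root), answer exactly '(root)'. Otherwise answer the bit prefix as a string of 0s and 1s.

Answer: (root)

Derivation:
Bit 0: prefix='0' (no match yet)
Bit 1: prefix='01' (no match yet)
Bit 2: prefix='011' -> emit 'l', reset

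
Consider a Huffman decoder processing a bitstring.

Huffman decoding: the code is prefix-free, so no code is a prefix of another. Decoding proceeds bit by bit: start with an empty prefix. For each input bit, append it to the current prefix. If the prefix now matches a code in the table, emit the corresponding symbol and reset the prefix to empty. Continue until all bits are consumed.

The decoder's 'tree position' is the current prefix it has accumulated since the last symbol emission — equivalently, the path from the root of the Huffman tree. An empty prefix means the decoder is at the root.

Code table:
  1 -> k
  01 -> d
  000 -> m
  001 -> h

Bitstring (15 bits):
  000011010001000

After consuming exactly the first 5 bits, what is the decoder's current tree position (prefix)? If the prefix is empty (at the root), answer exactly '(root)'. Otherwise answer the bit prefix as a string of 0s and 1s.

Bit 0: prefix='0' (no match yet)
Bit 1: prefix='00' (no match yet)
Bit 2: prefix='000' -> emit 'm', reset
Bit 3: prefix='0' (no match yet)
Bit 4: prefix='01' -> emit 'd', reset

Answer: (root)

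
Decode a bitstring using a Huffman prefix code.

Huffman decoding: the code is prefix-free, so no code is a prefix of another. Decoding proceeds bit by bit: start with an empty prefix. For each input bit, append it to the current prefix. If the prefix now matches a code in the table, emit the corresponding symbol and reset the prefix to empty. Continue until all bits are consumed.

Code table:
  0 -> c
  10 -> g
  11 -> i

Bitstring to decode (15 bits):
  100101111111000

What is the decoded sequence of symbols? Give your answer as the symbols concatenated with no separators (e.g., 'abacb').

Bit 0: prefix='1' (no match yet)
Bit 1: prefix='10' -> emit 'g', reset
Bit 2: prefix='0' -> emit 'c', reset
Bit 3: prefix='1' (no match yet)
Bit 4: prefix='10' -> emit 'g', reset
Bit 5: prefix='1' (no match yet)
Bit 6: prefix='11' -> emit 'i', reset
Bit 7: prefix='1' (no match yet)
Bit 8: prefix='11' -> emit 'i', reset
Bit 9: prefix='1' (no match yet)
Bit 10: prefix='11' -> emit 'i', reset
Bit 11: prefix='1' (no match yet)
Bit 12: prefix='10' -> emit 'g', reset
Bit 13: prefix='0' -> emit 'c', reset
Bit 14: prefix='0' -> emit 'c', reset

Answer: gcgiiigcc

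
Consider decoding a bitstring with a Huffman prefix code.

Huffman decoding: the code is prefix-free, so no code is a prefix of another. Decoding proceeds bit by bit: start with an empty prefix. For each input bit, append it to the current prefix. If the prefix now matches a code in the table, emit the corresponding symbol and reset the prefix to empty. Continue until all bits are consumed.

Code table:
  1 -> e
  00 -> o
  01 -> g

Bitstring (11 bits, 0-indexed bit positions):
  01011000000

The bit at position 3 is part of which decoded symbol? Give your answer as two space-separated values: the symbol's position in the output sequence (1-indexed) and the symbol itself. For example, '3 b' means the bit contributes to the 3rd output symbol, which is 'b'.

Bit 0: prefix='0' (no match yet)
Bit 1: prefix='01' -> emit 'g', reset
Bit 2: prefix='0' (no match yet)
Bit 3: prefix='01' -> emit 'g', reset
Bit 4: prefix='1' -> emit 'e', reset
Bit 5: prefix='0' (no match yet)
Bit 6: prefix='00' -> emit 'o', reset
Bit 7: prefix='0' (no match yet)

Answer: 2 g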